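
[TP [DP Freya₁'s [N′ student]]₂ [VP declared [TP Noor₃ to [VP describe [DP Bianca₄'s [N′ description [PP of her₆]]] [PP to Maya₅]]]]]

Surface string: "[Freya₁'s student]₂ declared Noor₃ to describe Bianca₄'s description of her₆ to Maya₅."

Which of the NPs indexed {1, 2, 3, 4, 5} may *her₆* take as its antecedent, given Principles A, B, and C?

*her* is a pronoun, so Principle B applies: it must be free in its binding domain.
Binding domain of *her₆*: the possessed DP, whose subject is Bianca₄.
*Freya₁* and the pronoun do not c-command one another → neither Principle B nor Principle C is at stake; coindexation permitted.
*[Freya₁'s student]₂* c-commands the pronoun but from outside its binding domain, and is not c-commanded by it → coindexation permitted.
*Noor₃* c-commands the pronoun but from outside its binding domain, and is not c-commanded by it → coindexation permitted.
*Bianca₄* c-commands the pronoun within its binding domain → coindexation would violate Principle B.
*Maya₅* and the pronoun do not c-command one another → neither Principle B nor Principle C is at stake; coindexation permitted.

{1, 2, 3, 5}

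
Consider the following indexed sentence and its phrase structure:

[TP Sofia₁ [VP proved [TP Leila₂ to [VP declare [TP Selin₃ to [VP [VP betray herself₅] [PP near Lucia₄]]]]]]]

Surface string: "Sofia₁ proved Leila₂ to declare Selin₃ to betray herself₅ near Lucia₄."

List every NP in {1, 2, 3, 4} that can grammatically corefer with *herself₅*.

{3}

*herself* is an anaphor, so Principle A applies: it must be bound in its binding domain.
Binding domain of *herself₅*: the embedded TP, whose subject is Selin₃.
*Sofia₁* c-commands the anaphor but is outside its binding domain → cannot satisfy Principle A.
*Leila₂* c-commands the anaphor but is outside its binding domain → cannot satisfy Principle A.
*Selin₃* c-commands the anaphor within its binding domain → licit binder.
*Lucia₄* does not c-command the anaphor → cannot bind it.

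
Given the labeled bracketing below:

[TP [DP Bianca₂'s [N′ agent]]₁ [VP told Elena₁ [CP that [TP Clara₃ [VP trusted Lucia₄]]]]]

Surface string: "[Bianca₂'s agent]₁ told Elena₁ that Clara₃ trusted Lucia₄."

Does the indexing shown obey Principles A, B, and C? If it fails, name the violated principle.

The two coindexed NPs are *[Bianca₂'s agent]₁* and *Elena₁*.
*Elena₁* is an R-expression. Principle C requires it to be free everywhere.
*[Bianca₂'s agent]₁* c-commands it and carries the same index.
The R-expression is bound → Principle C violation.

Principle C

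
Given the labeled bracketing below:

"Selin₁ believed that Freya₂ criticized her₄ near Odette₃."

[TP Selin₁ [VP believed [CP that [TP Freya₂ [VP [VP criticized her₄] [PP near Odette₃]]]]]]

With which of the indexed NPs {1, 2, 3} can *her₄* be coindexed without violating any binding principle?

*her* is a pronoun, so Principle B applies: it must be free in its binding domain.
Binding domain of *her₄*: the embedded TP, whose subject is Freya₂.
*Selin₁* c-commands the pronoun but from outside its binding domain, and is not c-commanded by it → coindexation permitted.
*Freya₂* c-commands the pronoun within its binding domain → coindexation would violate Principle B.
*Odette₃* and the pronoun do not c-command one another → neither Principle B nor Principle C is at stake; coindexation permitted.

{1, 3}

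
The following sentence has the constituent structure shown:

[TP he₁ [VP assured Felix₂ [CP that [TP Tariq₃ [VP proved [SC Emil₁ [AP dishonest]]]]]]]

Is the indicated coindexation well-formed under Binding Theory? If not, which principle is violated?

The two coindexed NPs are *he₁* and *Emil₁*.
*Emil₁* is an R-expression. Principle C requires it to be free everywhere.
*he₁* c-commands it and carries the same index.
The R-expression is bound → Principle C violation.

Principle C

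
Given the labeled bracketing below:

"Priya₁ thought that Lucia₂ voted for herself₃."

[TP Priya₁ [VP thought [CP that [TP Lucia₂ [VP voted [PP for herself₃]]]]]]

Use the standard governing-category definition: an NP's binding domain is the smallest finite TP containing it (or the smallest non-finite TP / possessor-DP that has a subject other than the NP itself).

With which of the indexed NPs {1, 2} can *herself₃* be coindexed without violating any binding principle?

*herself* is an anaphor, so Principle A applies: it must be bound in its binding domain.
Binding domain of *herself₃*: the embedded TP, whose subject is Lucia₂.
*Priya₁* c-commands the anaphor but is outside its binding domain → cannot satisfy Principle A.
*Lucia₂* c-commands the anaphor within its binding domain → licit binder.

{2}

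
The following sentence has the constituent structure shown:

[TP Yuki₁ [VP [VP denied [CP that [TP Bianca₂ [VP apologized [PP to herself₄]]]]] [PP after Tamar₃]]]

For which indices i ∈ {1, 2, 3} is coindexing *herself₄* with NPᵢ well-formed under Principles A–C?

{2}

*herself* is an anaphor, so Principle A applies: it must be bound in its binding domain.
Binding domain of *herself₄*: the embedded TP, whose subject is Bianca₂.
*Yuki₁* c-commands the anaphor but is outside its binding domain → cannot satisfy Principle A.
*Bianca₂* c-commands the anaphor within its binding domain → licit binder.
*Tamar₃* does not c-command the anaphor → cannot bind it.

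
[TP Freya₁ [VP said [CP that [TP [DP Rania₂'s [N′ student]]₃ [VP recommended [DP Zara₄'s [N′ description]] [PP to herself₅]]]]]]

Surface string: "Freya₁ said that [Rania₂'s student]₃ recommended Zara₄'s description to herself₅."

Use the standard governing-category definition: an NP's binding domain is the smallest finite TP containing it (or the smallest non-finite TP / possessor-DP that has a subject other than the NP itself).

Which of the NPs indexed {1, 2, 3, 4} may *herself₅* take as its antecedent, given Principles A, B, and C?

{3}

*herself* is an anaphor, so Principle A applies: it must be bound in its binding domain.
Binding domain of *herself₅*: the embedded TP, whose subject is [Rania₂'s student]₃.
*Freya₁* c-commands the anaphor but is outside its binding domain → cannot satisfy Principle A.
*Rania₂* does not c-command the anaphor → cannot bind it.
*[Rania₂'s student]₃* c-commands the anaphor within its binding domain → licit binder.
*Zara₄* does not c-command the anaphor → cannot bind it.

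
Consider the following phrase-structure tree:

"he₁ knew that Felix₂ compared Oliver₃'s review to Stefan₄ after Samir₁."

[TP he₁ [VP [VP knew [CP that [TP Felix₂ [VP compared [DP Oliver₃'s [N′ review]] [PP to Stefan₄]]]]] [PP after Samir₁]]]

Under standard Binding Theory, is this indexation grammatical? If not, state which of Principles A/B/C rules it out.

Principle C

The two coindexed NPs are *he₁* and *Samir₁*.
*Samir₁* is an R-expression. Principle C requires it to be free everywhere.
*he₁* c-commands it and carries the same index.
The R-expression is bound → Principle C violation.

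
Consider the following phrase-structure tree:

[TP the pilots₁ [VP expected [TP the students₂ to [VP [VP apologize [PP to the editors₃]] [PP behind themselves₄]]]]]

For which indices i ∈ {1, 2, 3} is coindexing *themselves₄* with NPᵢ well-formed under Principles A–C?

{2}

*themselves* is an anaphor, so Principle A applies: it must be bound in its binding domain.
Binding domain of *themselves₄*: the embedded TP, whose subject is the students₂.
*the pilots₁* c-commands the anaphor but is outside its binding domain → cannot satisfy Principle A.
*the students₂* c-commands the anaphor within its binding domain → licit binder.
*the editors₃* does not c-command the anaphor → cannot bind it.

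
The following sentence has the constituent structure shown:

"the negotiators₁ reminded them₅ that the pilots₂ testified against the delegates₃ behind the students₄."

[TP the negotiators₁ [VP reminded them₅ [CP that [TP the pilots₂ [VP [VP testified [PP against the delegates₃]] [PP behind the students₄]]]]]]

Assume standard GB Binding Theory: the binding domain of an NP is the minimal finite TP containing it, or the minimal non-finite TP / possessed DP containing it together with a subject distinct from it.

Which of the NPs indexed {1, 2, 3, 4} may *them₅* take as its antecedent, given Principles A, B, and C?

*them* is a pronoun, so Principle B applies: it must be free in its binding domain.
Binding domain of *them₅*: the matrix TP, whose subject is the negotiators₁.
*the negotiators₁* c-commands the pronoun within its binding domain → coindexation would violate Principle B.
*the pilots₂*: the pronoun c-commands this R-expression → coindexation would violate Principle C on *the pilots₂*.
*the delegates₃*: the pronoun c-commands this R-expression → coindexation would violate Principle C on *the delegates₃*.
*the students₄*: the pronoun c-commands this R-expression → coindexation would violate Principle C on *the students₄*.

none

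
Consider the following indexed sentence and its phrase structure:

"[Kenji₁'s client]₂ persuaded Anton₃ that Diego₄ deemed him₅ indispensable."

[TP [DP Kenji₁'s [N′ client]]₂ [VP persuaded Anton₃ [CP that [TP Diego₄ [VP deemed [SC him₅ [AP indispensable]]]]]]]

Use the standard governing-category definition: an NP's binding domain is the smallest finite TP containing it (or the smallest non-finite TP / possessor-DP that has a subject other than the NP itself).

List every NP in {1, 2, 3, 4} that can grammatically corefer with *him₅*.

{1, 2, 3}

*him* is a pronoun, so Principle B applies: it must be free in its binding domain.
Binding domain of *him₅*: the embedded TP, whose subject is Diego₄.
*Kenji₁* and the pronoun do not c-command one another → neither Principle B nor Principle C is at stake; coindexation permitted.
*[Kenji₁'s client]₂* c-commands the pronoun but from outside its binding domain, and is not c-commanded by it → coindexation permitted.
*Anton₃* c-commands the pronoun but from outside its binding domain, and is not c-commanded by it → coindexation permitted.
*Diego₄* c-commands the pronoun within its binding domain → coindexation would violate Principle B.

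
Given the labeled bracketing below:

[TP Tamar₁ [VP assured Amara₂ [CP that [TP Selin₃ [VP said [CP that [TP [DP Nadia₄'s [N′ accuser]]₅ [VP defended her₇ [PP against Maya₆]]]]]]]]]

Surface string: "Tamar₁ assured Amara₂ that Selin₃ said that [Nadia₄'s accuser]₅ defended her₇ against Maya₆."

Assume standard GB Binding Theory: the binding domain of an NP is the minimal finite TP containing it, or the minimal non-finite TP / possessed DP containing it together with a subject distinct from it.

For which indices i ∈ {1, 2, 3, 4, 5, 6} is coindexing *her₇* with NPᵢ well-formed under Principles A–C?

{1, 2, 3, 4}

*her* is a pronoun, so Principle B applies: it must be free in its binding domain.
Binding domain of *her₇*: the embedded TP, whose subject is [Nadia₄'s accuser]₅.
*Tamar₁* c-commands the pronoun but from outside its binding domain, and is not c-commanded by it → coindexation permitted.
*Amara₂* c-commands the pronoun but from outside its binding domain, and is not c-commanded by it → coindexation permitted.
*Selin₃* c-commands the pronoun but from outside its binding domain, and is not c-commanded by it → coindexation permitted.
*Nadia₄* and the pronoun do not c-command one another → neither Principle B nor Principle C is at stake; coindexation permitted.
*[Nadia₄'s accuser]₅* c-commands the pronoun within its binding domain → coindexation would violate Principle B.
*Maya₆*: the pronoun c-commands this R-expression → coindexation would violate Principle C on *Maya₆*.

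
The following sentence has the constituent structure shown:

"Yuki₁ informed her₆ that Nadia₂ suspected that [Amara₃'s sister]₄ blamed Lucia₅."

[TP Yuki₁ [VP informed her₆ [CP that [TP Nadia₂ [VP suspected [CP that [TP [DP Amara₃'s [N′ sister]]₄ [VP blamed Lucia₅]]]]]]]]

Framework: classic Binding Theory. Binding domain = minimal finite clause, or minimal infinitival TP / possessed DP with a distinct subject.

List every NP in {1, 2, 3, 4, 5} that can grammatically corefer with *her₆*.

*her* is a pronoun, so Principle B applies: it must be free in its binding domain.
Binding domain of *her₆*: the matrix TP, whose subject is Yuki₁.
*Yuki₁* c-commands the pronoun within its binding domain → coindexation would violate Principle B.
*Nadia₂*: the pronoun c-commands this R-expression → coindexation would violate Principle C on *Nadia₂*.
*Amara₃*: the pronoun c-commands this R-expression → coindexation would violate Principle C on *Amara₃*.
*[Amara₃'s sister]₄*: the pronoun c-commands this R-expression → coindexation would violate Principle C on *[Amara₃'s sister]₄*.
*Lucia₅*: the pronoun c-commands this R-expression → coindexation would violate Principle C on *Lucia₅*.

none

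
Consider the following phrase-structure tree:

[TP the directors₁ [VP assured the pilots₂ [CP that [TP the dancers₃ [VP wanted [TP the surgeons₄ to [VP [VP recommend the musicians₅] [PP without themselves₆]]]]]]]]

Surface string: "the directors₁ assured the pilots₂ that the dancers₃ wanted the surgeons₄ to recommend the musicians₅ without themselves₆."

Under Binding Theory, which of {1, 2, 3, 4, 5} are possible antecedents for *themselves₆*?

*themselves* is an anaphor, so Principle A applies: it must be bound in its binding domain.
Binding domain of *themselves₆*: the embedded TP, whose subject is the surgeons₄.
*the directors₁* c-commands the anaphor but is outside its binding domain → cannot satisfy Principle A.
*the pilots₂* c-commands the anaphor but is outside its binding domain → cannot satisfy Principle A.
*the dancers₃* c-commands the anaphor but is outside its binding domain → cannot satisfy Principle A.
*the surgeons₄* c-commands the anaphor within its binding domain → licit binder.
*the musicians₅* does not c-command the anaphor → cannot bind it.

{4}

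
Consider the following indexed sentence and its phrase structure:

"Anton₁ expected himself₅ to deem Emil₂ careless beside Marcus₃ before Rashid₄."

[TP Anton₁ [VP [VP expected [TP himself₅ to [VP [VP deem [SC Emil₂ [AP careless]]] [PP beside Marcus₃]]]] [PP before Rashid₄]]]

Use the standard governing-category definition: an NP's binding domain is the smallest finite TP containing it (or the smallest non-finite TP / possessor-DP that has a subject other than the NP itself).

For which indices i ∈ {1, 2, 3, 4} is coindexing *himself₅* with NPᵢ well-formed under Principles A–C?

*himself* is an anaphor, so Principle A applies: it must be bound in its binding domain.
Binding domain of *himself₅*: the matrix TP, whose subject is Anton₁.
*Anton₁* c-commands the anaphor within its binding domain → licit binder.
*Emil₂* does not c-command the anaphor → cannot bind it.
*Marcus₃* does not c-command the anaphor → cannot bind it.
*Rashid₄* does not c-command the anaphor → cannot bind it.

{1}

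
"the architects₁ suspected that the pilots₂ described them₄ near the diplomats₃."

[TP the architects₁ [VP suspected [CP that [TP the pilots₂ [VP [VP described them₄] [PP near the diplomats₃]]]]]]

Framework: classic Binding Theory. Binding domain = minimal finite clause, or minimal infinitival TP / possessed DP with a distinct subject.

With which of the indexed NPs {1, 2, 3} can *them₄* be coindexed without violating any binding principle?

*them* is a pronoun, so Principle B applies: it must be free in its binding domain.
Binding domain of *them₄*: the embedded TP, whose subject is the pilots₂.
*the architects₁* c-commands the pronoun but from outside its binding domain, and is not c-commanded by it → coindexation permitted.
*the pilots₂* c-commands the pronoun within its binding domain → coindexation would violate Principle B.
*the diplomats₃* and the pronoun do not c-command one another → neither Principle B nor Principle C is at stake; coindexation permitted.

{1, 3}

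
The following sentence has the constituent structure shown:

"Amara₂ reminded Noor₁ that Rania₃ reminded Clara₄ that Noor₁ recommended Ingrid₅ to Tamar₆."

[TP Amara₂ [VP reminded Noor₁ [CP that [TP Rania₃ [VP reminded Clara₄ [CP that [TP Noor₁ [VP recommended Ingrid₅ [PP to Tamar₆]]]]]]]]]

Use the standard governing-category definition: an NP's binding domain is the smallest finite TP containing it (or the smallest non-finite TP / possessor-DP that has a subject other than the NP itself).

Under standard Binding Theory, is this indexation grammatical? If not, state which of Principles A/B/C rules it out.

The two coindexed NPs are *Noor₁* (the higher occurrence) and *Noor₁* (the lower occurrence).
*Noor₁* (the lower occurrence) is an R-expression. Principle C requires it to be free everywhere.
*Noor₁* (the higher occurrence) c-commands it and carries the same index.
The R-expression is bound → Principle C violation.

Principle C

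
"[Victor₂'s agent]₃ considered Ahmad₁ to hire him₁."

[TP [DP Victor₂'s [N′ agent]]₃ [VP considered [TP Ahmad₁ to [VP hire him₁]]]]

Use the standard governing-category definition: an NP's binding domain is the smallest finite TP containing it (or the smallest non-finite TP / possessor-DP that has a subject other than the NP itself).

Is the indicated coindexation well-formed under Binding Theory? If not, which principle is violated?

Principle B

The two coindexed NPs are *Ahmad₁* and *him₁*.
*him₁* is a pronoun. Its binding domain is the embedded TP, whose subject is Ahmad₁.
*Ahmad₁* c-commands it within that domain and carries the same index.
The pronoun is locally bound → Principle B violation.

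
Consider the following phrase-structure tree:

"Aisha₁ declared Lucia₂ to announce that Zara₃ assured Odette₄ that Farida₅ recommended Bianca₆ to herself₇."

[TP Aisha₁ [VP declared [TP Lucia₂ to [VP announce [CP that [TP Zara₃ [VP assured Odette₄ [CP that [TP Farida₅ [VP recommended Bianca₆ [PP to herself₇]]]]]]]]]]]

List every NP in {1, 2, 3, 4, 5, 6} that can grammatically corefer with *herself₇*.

*herself* is an anaphor, so Principle A applies: it must be bound in its binding domain.
Binding domain of *herself₇*: the embedded TP, whose subject is Farida₅.
*Aisha₁* c-commands the anaphor but is outside its binding domain → cannot satisfy Principle A.
*Lucia₂* c-commands the anaphor but is outside its binding domain → cannot satisfy Principle A.
*Zara₃* c-commands the anaphor but is outside its binding domain → cannot satisfy Principle A.
*Odette₄* c-commands the anaphor but is outside its binding domain → cannot satisfy Principle A.
*Farida₅* c-commands the anaphor within its binding domain → licit binder.
*Bianca₆* c-commands the anaphor within its binding domain → licit binder.

{5, 6}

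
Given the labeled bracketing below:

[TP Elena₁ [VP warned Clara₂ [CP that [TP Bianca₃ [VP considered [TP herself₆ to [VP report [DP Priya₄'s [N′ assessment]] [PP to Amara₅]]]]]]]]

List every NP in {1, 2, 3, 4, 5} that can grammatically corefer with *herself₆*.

{3}

*herself* is an anaphor, so Principle A applies: it must be bound in its binding domain.
Binding domain of *herself₆*: the embedded TP, whose subject is Bianca₃.
*Elena₁* c-commands the anaphor but is outside its binding domain → cannot satisfy Principle A.
*Clara₂* c-commands the anaphor but is outside its binding domain → cannot satisfy Principle A.
*Bianca₃* c-commands the anaphor within its binding domain → licit binder.
*Priya₄* does not c-command the anaphor → cannot bind it.
*Amara₅* does not c-command the anaphor → cannot bind it.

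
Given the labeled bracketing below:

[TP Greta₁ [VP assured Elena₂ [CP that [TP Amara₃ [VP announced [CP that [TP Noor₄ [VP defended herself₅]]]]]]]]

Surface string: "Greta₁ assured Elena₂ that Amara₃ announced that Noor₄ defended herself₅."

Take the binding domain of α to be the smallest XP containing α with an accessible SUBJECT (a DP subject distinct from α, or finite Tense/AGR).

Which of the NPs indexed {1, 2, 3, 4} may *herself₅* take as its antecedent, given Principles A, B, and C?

{4}

*herself* is an anaphor, so Principle A applies: it must be bound in its binding domain.
Binding domain of *herself₅*: the embedded TP, whose subject is Noor₄.
*Greta₁* c-commands the anaphor but is outside its binding domain → cannot satisfy Principle A.
*Elena₂* c-commands the anaphor but is outside its binding domain → cannot satisfy Principle A.
*Amara₃* c-commands the anaphor but is outside its binding domain → cannot satisfy Principle A.
*Noor₄* c-commands the anaphor within its binding domain → licit binder.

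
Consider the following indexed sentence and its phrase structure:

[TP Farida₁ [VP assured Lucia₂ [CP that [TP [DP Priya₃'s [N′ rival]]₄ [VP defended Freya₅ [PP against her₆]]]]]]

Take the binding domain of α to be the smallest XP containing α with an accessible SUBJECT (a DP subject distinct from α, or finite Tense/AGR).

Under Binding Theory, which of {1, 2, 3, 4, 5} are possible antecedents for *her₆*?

*her* is a pronoun, so Principle B applies: it must be free in its binding domain.
Binding domain of *her₆*: the embedded TP, whose subject is [Priya₃'s rival]₄.
*Farida₁* c-commands the pronoun but from outside its binding domain, and is not c-commanded by it → coindexation permitted.
*Lucia₂* c-commands the pronoun but from outside its binding domain, and is not c-commanded by it → coindexation permitted.
*Priya₃* and the pronoun do not c-command one another → neither Principle B nor Principle C is at stake; coindexation permitted.
*[Priya₃'s rival]₄* c-commands the pronoun within its binding domain → coindexation would violate Principle B.
*Freya₅* c-commands the pronoun within its binding domain → coindexation would violate Principle B.

{1, 2, 3}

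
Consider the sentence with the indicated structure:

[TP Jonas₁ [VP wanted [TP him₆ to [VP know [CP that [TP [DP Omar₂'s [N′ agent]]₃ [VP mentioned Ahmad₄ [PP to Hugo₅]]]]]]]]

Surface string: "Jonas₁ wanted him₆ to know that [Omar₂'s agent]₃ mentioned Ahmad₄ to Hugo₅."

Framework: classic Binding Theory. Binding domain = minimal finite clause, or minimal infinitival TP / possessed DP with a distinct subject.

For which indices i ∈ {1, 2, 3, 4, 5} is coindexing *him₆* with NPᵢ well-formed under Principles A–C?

none

*him* is a pronoun, so Principle B applies: it must be free in its binding domain.
Binding domain of *him₆*: the matrix TP, whose subject is Jonas₁.
*Jonas₁* c-commands the pronoun within its binding domain → coindexation would violate Principle B.
*Omar₂*: the pronoun c-commands this R-expression → coindexation would violate Principle C on *Omar₂*.
*[Omar₂'s agent]₃*: the pronoun c-commands this R-expression → coindexation would violate Principle C on *[Omar₂'s agent]₃*.
*Ahmad₄*: the pronoun c-commands this R-expression → coindexation would violate Principle C on *Ahmad₄*.
*Hugo₅*: the pronoun c-commands this R-expression → coindexation would violate Principle C on *Hugo₅*.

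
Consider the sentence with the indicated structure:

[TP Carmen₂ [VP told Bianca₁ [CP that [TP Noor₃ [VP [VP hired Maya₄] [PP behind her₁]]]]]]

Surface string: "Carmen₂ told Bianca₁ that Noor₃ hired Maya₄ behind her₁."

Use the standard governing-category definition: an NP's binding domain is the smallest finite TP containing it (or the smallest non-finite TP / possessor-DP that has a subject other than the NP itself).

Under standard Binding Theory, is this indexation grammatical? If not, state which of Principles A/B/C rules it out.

The two coindexed NPs are *Bianca₁* and *her₁*.
*her₁* is a pronoun; its binding domain is the embedded TP, whose subject is Noor₃. Within that domain it is c-commanded only by *Noor₃*, which carries a different index — the pronoun is free locally, so Principle B holds.
*Bianca₁* is an R-expression; *her₁* does not c-command it, and no other NP shares its index, so Principle C is satisfied.
All principles are respected.

grammatical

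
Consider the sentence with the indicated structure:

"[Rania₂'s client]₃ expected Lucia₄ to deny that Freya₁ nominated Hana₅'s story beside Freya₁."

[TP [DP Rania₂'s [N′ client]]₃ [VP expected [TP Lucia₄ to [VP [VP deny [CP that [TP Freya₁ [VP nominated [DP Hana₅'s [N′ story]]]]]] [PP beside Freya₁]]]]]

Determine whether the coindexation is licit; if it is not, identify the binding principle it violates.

The two coindexed NPs are *Freya₁* and *Freya₁*.
*Freya₁* is an R-expression; no coindexed NP c-commands it, so Principle C holds.
*Freya₁* is an R-expression; *Freya₁* does not c-command it, and no other NP shares its index, so Principle C is satisfied.
All principles are respected.

grammatical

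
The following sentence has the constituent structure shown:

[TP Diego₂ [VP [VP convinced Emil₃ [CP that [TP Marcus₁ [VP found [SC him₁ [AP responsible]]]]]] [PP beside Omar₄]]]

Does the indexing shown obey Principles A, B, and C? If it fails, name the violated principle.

The two coindexed NPs are *Marcus₁* and *him₁*.
*him₁* is a pronoun. Its binding domain is the embedded TP, whose subject is Marcus₁.
*Marcus₁* c-commands it within that domain and carries the same index.
The pronoun is locally bound → Principle B violation.

Principle B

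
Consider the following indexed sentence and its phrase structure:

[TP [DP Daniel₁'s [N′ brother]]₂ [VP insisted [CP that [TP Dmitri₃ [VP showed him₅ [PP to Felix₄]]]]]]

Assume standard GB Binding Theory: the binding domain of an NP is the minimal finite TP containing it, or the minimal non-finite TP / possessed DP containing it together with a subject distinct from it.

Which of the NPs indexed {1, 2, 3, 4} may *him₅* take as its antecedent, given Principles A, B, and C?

{1, 2}

*him* is a pronoun, so Principle B applies: it must be free in its binding domain.
Binding domain of *him₅*: the embedded TP, whose subject is Dmitri₃.
*Daniel₁* and the pronoun do not c-command one another → neither Principle B nor Principle C is at stake; coindexation permitted.
*[Daniel₁'s brother]₂* c-commands the pronoun but from outside its binding domain, and is not c-commanded by it → coindexation permitted.
*Dmitri₃* c-commands the pronoun within its binding domain → coindexation would violate Principle B.
*Felix₄*: the pronoun c-commands this R-expression → coindexation would violate Principle C on *Felix₄*.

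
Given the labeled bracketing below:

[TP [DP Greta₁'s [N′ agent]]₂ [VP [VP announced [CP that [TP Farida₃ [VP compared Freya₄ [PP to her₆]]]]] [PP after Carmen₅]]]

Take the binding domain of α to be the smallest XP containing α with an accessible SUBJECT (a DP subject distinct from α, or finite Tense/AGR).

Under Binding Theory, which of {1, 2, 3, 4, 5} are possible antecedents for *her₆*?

{1, 2, 5}

*her* is a pronoun, so Principle B applies: it must be free in its binding domain.
Binding domain of *her₆*: the embedded TP, whose subject is Farida₃.
*Greta₁* and the pronoun do not c-command one another → neither Principle B nor Principle C is at stake; coindexation permitted.
*[Greta₁'s agent]₂* c-commands the pronoun but from outside its binding domain, and is not c-commanded by it → coindexation permitted.
*Farida₃* c-commands the pronoun within its binding domain → coindexation would violate Principle B.
*Freya₄* c-commands the pronoun within its binding domain → coindexation would violate Principle B.
*Carmen₅* and the pronoun do not c-command one another → neither Principle B nor Principle C is at stake; coindexation permitted.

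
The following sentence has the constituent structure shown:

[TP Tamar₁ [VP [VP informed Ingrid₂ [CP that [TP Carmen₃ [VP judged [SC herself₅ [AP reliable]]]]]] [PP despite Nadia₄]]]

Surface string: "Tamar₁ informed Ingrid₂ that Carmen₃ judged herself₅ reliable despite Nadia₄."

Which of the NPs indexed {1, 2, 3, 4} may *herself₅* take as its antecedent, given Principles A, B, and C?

*herself* is an anaphor, so Principle A applies: it must be bound in its binding domain.
Binding domain of *herself₅*: the embedded TP, whose subject is Carmen₃.
*Tamar₁* c-commands the anaphor but is outside its binding domain → cannot satisfy Principle A.
*Ingrid₂* c-commands the anaphor but is outside its binding domain → cannot satisfy Principle A.
*Carmen₃* c-commands the anaphor within its binding domain → licit binder.
*Nadia₄* does not c-command the anaphor → cannot bind it.

{3}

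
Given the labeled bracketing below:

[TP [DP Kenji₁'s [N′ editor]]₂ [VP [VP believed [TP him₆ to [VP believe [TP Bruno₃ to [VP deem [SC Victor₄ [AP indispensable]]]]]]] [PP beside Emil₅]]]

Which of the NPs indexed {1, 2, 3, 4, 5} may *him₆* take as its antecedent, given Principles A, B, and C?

*him* is a pronoun, so Principle B applies: it must be free in its binding domain.
Binding domain of *him₆*: the matrix TP, whose subject is [Kenji₁'s editor]₂.
*Kenji₁* and the pronoun do not c-command one another → neither Principle B nor Principle C is at stake; coindexation permitted.
*[Kenji₁'s editor]₂* c-commands the pronoun within its binding domain → coindexation would violate Principle B.
*Bruno₃*: the pronoun c-commands this R-expression → coindexation would violate Principle C on *Bruno₃*.
*Victor₄*: the pronoun c-commands this R-expression → coindexation would violate Principle C on *Victor₄*.
*Emil₅* and the pronoun do not c-command one another → neither Principle B nor Principle C is at stake; coindexation permitted.

{1, 5}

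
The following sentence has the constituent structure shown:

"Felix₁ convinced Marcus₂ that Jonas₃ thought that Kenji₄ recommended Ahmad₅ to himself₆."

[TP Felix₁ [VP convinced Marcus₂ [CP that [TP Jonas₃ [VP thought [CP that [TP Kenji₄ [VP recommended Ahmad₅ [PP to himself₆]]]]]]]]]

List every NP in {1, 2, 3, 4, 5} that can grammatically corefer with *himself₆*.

{4, 5}

*himself* is an anaphor, so Principle A applies: it must be bound in its binding domain.
Binding domain of *himself₆*: the embedded TP, whose subject is Kenji₄.
*Felix₁* c-commands the anaphor but is outside its binding domain → cannot satisfy Principle A.
*Marcus₂* c-commands the anaphor but is outside its binding domain → cannot satisfy Principle A.
*Jonas₃* c-commands the anaphor but is outside its binding domain → cannot satisfy Principle A.
*Kenji₄* c-commands the anaphor within its binding domain → licit binder.
*Ahmad₅* c-commands the anaphor within its binding domain → licit binder.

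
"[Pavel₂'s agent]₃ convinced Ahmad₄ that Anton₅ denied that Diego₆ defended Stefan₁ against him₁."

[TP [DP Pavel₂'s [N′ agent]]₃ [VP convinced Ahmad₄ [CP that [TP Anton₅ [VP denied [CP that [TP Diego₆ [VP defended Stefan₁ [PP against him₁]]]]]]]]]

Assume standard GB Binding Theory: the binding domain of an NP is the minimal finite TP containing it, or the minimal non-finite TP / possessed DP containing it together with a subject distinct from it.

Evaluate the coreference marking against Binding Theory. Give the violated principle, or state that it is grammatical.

Principle B

The two coindexed NPs are *Stefan₁* and *him₁*.
*him₁* is a pronoun. Its binding domain is the embedded TP, whose subject is Diego₆.
*Stefan₁* c-commands it within that domain and carries the same index.
The pronoun is locally bound → Principle B violation.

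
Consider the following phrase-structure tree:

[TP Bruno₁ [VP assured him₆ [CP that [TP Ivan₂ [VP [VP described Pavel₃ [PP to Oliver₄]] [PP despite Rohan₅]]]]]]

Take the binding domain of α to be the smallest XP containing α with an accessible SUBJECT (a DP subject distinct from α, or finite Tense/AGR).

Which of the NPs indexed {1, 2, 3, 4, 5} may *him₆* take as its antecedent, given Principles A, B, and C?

*him* is a pronoun, so Principle B applies: it must be free in its binding domain.
Binding domain of *him₆*: the matrix TP, whose subject is Bruno₁.
*Bruno₁* c-commands the pronoun within its binding domain → coindexation would violate Principle B.
*Ivan₂*: the pronoun c-commands this R-expression → coindexation would violate Principle C on *Ivan₂*.
*Pavel₃*: the pronoun c-commands this R-expression → coindexation would violate Principle C on *Pavel₃*.
*Oliver₄*: the pronoun c-commands this R-expression → coindexation would violate Principle C on *Oliver₄*.
*Rohan₅*: the pronoun c-commands this R-expression → coindexation would violate Principle C on *Rohan₅*.

none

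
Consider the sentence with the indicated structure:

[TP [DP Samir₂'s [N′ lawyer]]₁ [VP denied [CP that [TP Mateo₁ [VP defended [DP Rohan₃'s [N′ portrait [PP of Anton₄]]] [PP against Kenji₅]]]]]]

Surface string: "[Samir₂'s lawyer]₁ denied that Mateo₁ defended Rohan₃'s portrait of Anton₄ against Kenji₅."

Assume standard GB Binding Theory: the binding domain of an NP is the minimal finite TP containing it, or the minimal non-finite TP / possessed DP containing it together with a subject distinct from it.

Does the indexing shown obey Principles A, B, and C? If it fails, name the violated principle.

Principle C

The two coindexed NPs are *[Samir₂'s lawyer]₁* and *Mateo₁*.
*Mateo₁* is an R-expression. Principle C requires it to be free everywhere.
*[Samir₂'s lawyer]₁* c-commands it and carries the same index.
The R-expression is bound → Principle C violation.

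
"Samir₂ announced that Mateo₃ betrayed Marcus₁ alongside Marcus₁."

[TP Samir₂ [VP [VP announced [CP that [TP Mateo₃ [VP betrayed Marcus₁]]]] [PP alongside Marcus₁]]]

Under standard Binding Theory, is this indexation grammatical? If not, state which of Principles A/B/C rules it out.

grammatical

The two coindexed NPs are *Marcus₁* and *Marcus₁*.
*Marcus₁* is an R-expression; no coindexed NP c-commands it, so Principle C holds.
*Marcus₁* is an R-expression; *Marcus₁* does not c-command it, and no other NP shares its index, so Principle C is satisfied.
All principles are respected.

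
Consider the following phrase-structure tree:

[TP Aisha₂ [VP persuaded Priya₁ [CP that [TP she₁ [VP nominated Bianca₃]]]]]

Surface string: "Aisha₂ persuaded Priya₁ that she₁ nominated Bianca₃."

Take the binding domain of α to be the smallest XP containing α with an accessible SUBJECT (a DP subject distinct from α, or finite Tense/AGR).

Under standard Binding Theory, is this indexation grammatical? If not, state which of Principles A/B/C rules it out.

The two coindexed NPs are *Priya₁* and *she₁*.
*she₁* is a pronoun; nothing c-commands it within its binding domain (the embedded TP.), so Principle B holds trivially.
*Priya₁* is an R-expression; *she₁* does not c-command it, and no other NP shares its index, so Principle C is satisfied.
All principles are respected.

grammatical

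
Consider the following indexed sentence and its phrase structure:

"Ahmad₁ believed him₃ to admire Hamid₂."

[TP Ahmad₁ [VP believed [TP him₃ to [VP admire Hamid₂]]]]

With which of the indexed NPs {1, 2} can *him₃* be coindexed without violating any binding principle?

*him* is a pronoun, so Principle B applies: it must be free in its binding domain.
Binding domain of *him₃*: the matrix TP, whose subject is Ahmad₁.
*Ahmad₁* c-commands the pronoun within its binding domain → coindexation would violate Principle B.
*Hamid₂*: the pronoun c-commands this R-expression → coindexation would violate Principle C on *Hamid₂*.

none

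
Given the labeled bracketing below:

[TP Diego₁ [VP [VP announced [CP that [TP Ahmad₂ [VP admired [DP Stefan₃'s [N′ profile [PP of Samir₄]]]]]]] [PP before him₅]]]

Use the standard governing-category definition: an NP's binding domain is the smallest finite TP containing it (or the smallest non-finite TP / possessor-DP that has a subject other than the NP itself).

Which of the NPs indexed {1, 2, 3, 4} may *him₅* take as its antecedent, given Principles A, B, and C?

*him* is a pronoun, so Principle B applies: it must be free in its binding domain.
Binding domain of *him₅*: the matrix TP, whose subject is Diego₁.
*Diego₁* c-commands the pronoun within its binding domain → coindexation would violate Principle B.
*Ahmad₂* and the pronoun do not c-command one another → neither Principle B nor Principle C is at stake; coindexation permitted.
*Stefan₃* and the pronoun do not c-command one another → neither Principle B nor Principle C is at stake; coindexation permitted.
*Samir₄* and the pronoun do not c-command one another → neither Principle B nor Principle C is at stake; coindexation permitted.

{2, 3, 4}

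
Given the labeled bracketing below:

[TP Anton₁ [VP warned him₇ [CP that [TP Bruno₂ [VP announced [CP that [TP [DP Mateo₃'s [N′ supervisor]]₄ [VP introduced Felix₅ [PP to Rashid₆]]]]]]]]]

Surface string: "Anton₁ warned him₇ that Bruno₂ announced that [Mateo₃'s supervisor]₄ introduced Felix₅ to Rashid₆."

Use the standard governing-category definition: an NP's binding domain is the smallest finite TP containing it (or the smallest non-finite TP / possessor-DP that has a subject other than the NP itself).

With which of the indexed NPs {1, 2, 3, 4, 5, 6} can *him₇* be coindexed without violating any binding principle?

none

*him* is a pronoun, so Principle B applies: it must be free in its binding domain.
Binding domain of *him₇*: the matrix TP, whose subject is Anton₁.
*Anton₁* c-commands the pronoun within its binding domain → coindexation would violate Principle B.
*Bruno₂*: the pronoun c-commands this R-expression → coindexation would violate Principle C on *Bruno₂*.
*Mateo₃*: the pronoun c-commands this R-expression → coindexation would violate Principle C on *Mateo₃*.
*[Mateo₃'s supervisor]₄*: the pronoun c-commands this R-expression → coindexation would violate Principle C on *[Mateo₃'s supervisor]₄*.
*Felix₅*: the pronoun c-commands this R-expression → coindexation would violate Principle C on *Felix₅*.
*Rashid₆*: the pronoun c-commands this R-expression → coindexation would violate Principle C on *Rashid₆*.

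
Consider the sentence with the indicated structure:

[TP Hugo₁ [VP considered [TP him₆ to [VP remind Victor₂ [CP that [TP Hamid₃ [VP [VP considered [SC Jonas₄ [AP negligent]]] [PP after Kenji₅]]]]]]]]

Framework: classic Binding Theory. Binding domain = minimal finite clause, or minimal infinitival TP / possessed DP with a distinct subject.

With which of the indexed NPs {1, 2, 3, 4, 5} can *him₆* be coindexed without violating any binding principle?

*him* is a pronoun, so Principle B applies: it must be free in its binding domain.
Binding domain of *him₆*: the matrix TP, whose subject is Hugo₁.
*Hugo₁* c-commands the pronoun within its binding domain → coindexation would violate Principle B.
*Victor₂*: the pronoun c-commands this R-expression → coindexation would violate Principle C on *Victor₂*.
*Hamid₃*: the pronoun c-commands this R-expression → coindexation would violate Principle C on *Hamid₃*.
*Jonas₄*: the pronoun c-commands this R-expression → coindexation would violate Principle C on *Jonas₄*.
*Kenji₅*: the pronoun c-commands this R-expression → coindexation would violate Principle C on *Kenji₅*.

none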